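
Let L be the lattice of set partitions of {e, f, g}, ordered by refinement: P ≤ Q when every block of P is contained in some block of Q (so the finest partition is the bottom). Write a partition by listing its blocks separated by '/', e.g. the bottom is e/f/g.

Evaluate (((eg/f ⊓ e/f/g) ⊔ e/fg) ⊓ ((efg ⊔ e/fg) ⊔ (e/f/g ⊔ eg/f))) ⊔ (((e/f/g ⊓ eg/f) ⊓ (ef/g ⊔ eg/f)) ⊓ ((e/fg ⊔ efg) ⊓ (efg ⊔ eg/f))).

eg/f ∧ e/f/g = e/f/g
e/f/g ∨ e/fg = e/fg
efg ∨ e/fg = efg
e/f/g ∨ eg/f = eg/f
efg ∨ eg/f = efg
e/fg ∧ efg = e/fg
e/f/g ∧ eg/f = e/f/g
ef/g ∨ eg/f = efg
e/f/g ∧ efg = e/f/g
e/fg ∨ efg = efg
efg ∨ eg/f = efg
efg ∧ efg = efg
e/f/g ∧ efg = e/f/g
e/fg ∨ e/f/g = e/fg

e/fg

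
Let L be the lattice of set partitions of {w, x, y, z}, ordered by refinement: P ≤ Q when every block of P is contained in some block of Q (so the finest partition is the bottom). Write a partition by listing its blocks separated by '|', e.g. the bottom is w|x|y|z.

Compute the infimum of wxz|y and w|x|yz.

w|x|y|z

The meet (common refinement) of wxz|y and w|x|yz intersects blocks pairwise, giving w|x|y|z.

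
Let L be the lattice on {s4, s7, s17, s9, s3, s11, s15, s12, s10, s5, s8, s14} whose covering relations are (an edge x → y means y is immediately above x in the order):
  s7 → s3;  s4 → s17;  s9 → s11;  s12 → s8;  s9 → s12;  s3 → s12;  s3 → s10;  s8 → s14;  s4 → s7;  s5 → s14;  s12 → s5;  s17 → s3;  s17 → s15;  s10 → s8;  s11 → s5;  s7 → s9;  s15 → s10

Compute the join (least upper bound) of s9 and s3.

s12

Common upper bounds of {s9, s3}: s12, s14, s5, s8.
The least among these is s12.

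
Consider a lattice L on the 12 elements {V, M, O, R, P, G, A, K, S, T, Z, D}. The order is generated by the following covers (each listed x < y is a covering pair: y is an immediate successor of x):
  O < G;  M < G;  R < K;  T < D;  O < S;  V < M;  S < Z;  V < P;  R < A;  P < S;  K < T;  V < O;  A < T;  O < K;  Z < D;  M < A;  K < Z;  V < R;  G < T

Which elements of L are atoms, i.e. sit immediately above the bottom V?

The atoms are exactly the elements that cover V: M, O, P, R.

M, O, P, R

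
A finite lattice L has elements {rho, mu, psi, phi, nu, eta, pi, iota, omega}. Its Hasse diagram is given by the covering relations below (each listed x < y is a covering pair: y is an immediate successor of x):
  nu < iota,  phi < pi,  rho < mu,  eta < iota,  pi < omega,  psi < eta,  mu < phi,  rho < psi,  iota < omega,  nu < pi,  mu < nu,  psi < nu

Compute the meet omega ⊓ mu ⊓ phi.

Common lower bounds of {omega, mu, phi}: mu, rho.
The greatest among these is mu.

mu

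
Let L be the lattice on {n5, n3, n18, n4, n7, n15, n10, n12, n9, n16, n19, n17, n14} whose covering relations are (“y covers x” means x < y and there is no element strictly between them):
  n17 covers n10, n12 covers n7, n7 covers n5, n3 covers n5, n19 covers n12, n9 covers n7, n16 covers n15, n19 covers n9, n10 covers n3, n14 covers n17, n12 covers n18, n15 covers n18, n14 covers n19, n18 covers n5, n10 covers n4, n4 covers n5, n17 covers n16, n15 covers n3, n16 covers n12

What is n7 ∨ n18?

n12

Common upper bounds of {n7, n18}: n12, n14, n16, n17, n19.
The least among these is n12.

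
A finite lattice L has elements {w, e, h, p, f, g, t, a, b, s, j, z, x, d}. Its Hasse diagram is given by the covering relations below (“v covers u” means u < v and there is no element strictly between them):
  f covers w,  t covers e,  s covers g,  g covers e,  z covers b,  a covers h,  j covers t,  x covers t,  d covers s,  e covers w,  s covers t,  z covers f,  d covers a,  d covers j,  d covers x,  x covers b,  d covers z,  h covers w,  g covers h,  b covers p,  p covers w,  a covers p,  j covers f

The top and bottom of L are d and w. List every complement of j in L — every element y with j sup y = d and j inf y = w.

a, b, h, p

Need y with j ∨ y = d and j ∧ y = w.
Checking each element gives: a, b, h, p.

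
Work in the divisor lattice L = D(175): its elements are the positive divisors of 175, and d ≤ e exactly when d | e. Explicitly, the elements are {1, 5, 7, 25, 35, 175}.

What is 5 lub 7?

In the divisibility order, the join is the least common multiple: lcm(5, 7) = 35.

35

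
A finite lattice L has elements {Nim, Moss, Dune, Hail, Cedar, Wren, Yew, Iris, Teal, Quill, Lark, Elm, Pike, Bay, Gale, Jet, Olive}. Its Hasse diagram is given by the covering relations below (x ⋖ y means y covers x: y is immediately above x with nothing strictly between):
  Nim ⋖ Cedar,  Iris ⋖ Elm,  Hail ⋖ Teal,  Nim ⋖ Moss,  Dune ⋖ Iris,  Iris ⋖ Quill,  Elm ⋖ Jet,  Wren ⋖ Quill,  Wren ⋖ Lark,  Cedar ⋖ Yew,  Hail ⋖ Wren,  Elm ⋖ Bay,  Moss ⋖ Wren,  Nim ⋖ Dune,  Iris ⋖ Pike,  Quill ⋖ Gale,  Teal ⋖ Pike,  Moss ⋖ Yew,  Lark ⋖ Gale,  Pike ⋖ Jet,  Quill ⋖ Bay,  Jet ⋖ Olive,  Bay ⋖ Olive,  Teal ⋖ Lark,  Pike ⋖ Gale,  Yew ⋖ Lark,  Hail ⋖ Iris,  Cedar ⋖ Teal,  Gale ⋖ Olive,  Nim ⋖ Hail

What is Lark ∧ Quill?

Common lower bounds of {Lark, Quill}: Hail, Moss, Nim, Wren.
The greatest among these is Wren.

Wren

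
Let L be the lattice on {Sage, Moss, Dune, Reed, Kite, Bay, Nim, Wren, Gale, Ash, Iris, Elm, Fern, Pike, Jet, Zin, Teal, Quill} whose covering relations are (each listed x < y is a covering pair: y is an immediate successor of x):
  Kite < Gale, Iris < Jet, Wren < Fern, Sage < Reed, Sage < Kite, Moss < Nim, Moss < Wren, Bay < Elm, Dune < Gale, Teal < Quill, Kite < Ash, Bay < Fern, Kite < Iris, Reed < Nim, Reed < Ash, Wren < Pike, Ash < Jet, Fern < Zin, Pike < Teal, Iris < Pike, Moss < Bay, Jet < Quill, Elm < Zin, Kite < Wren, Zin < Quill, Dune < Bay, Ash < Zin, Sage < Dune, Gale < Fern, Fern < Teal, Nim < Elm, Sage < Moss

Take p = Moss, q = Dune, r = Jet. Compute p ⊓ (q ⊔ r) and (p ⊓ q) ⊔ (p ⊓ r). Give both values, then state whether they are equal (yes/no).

q ⊔ r = Quill, so p ⊓ (q ⊔ r) = Moss ⊓ Quill = Moss.
p ⊓ q = Sage and p ⊓ r = Sage, so (p ⊓ q) ⊔ (p ⊓ r) = Sage ⊔ Sage = Sage.
Equal: no.

Moss; Sage; no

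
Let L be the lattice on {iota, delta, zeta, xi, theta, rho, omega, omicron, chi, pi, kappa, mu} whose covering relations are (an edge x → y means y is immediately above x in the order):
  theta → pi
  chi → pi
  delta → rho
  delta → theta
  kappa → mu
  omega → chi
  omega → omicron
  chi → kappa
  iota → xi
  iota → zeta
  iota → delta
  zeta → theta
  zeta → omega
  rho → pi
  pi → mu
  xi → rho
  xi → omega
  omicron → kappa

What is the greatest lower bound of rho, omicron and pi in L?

Common lower bounds of {rho, omicron, pi}: iota, xi.
The greatest among these is xi.

xi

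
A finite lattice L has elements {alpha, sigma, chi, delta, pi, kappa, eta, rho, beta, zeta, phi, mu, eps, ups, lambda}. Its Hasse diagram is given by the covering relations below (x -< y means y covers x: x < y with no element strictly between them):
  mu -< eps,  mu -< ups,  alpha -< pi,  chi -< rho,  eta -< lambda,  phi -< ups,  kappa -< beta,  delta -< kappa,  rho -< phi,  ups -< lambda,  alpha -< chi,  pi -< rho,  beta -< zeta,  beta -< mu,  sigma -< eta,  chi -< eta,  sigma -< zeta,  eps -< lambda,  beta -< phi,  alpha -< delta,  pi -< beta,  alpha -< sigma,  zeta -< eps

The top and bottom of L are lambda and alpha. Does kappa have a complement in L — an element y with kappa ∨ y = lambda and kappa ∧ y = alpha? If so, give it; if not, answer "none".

Need y with kappa ∨ y = lambda and kappa ∧ y = alpha.
Checking each element gives: eta.

eta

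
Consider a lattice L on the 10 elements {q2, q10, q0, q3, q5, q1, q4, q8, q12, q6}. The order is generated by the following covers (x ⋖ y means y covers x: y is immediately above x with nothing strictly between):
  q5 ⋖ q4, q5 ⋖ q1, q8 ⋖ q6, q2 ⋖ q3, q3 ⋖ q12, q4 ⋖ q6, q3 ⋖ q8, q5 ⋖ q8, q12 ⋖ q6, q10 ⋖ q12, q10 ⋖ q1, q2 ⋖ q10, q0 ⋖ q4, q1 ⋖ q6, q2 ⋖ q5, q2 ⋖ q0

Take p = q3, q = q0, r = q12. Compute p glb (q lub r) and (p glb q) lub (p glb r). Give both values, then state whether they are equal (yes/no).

q lub r = q6, so p glb (q lub r) = q3 glb q6 = q3.
p glb q = q2 and p glb r = q3, so (p glb q) lub (p glb r) = q2 lub q3 = q3.
Equal: yes.

q3; q3; yes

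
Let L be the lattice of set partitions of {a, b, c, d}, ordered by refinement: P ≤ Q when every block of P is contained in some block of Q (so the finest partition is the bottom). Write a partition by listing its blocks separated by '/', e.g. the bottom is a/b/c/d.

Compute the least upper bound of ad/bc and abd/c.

The join of ad/bc and abd/c merges any blocks that overlap across the partitions, giving abcd.

abcd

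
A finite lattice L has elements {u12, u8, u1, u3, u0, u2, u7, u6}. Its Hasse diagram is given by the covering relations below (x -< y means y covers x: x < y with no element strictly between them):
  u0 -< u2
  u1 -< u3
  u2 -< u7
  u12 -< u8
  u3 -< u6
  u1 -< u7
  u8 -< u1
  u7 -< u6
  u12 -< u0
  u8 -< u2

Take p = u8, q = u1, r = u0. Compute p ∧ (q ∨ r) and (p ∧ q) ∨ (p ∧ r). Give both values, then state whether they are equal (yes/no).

q ∨ r = u7, so p ∧ (q ∨ r) = u8 ∧ u7 = u8.
p ∧ q = u8 and p ∧ r = u12, so (p ∧ q) ∨ (p ∧ r) = u8 ∨ u12 = u8.
Equal: yes.

u8; u8; yes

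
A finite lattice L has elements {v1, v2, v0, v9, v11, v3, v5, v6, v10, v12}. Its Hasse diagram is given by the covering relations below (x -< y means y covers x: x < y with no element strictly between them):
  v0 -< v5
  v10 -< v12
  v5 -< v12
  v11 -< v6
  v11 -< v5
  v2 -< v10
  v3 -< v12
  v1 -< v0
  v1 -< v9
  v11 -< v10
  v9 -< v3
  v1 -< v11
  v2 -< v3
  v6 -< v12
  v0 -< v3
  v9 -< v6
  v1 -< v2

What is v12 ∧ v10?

v10

Common lower bounds of {v12, v10}: v1, v10, v11, v2.
The greatest among these is v10.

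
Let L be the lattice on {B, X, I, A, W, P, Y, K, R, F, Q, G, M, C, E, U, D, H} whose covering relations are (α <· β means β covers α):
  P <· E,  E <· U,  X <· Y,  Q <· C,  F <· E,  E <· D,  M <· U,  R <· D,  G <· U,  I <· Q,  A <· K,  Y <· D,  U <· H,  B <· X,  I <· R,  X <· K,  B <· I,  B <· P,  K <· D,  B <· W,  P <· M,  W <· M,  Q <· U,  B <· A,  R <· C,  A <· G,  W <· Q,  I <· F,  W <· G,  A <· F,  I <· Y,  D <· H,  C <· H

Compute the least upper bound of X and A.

K

Common upper bounds of {X, A}: D, H, K.
The least among these is K.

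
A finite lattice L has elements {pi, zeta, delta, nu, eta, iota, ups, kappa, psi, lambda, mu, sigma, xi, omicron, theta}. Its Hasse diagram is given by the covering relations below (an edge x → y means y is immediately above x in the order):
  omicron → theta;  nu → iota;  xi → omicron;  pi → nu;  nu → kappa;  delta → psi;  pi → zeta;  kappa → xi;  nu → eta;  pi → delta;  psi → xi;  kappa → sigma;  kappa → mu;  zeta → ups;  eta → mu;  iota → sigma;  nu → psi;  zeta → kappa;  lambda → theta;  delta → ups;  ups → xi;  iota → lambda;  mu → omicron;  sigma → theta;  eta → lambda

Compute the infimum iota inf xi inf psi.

Common lower bounds of {iota, xi, psi}: nu, pi.
The greatest among these is nu.

nu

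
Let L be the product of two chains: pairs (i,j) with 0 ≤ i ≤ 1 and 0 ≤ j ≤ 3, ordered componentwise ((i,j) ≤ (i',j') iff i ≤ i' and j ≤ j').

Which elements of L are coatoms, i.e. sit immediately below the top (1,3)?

The coatoms are exactly the elements covered by (1,3): (0,3), (1,2).

(0,3), (1,2)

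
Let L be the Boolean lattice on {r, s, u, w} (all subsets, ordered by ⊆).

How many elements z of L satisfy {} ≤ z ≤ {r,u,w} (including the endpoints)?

8

The interval [{}, {r,u,w}] = {{r,u,w}, {r,u}, {r,w}, {r}, {u,w}, {u}, {w}, {}}, which has 8 elements.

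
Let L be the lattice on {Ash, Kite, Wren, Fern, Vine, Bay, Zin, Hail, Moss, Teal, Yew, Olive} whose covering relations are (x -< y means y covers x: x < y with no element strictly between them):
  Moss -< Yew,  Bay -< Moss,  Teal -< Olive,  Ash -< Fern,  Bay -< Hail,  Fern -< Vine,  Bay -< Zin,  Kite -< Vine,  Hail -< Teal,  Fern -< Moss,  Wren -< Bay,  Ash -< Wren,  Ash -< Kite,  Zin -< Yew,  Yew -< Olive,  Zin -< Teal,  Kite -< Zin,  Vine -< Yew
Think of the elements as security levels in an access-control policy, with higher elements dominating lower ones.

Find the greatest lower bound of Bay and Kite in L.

Ash

Common lower bounds of {Bay, Kite}: Ash.
The greatest among these is Ash.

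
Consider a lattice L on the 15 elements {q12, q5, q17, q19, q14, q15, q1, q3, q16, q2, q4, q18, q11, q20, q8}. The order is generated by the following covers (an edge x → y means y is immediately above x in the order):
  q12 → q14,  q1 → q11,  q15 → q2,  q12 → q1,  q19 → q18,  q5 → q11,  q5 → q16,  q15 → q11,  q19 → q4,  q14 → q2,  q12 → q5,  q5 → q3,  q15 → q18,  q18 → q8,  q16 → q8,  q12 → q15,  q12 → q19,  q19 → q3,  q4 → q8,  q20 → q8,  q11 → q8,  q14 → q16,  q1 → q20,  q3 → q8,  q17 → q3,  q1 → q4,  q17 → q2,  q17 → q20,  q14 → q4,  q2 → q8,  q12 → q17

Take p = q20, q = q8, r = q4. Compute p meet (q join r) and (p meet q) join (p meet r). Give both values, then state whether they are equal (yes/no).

q20; q20; yes

q join r = q8, so p meet (q join r) = q20 meet q8 = q20.
p meet q = q20 and p meet r = q1, so (p meet q) join (p meet r) = q20 join q1 = q20.
Equal: yes.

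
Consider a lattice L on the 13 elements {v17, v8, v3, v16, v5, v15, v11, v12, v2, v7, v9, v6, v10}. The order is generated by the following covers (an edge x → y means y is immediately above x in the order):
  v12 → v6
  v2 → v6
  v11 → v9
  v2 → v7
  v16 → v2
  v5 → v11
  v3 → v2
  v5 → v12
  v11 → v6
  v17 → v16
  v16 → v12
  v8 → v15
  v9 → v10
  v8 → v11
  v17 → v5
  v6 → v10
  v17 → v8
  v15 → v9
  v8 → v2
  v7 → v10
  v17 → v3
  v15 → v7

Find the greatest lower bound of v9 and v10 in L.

v9

Common lower bounds of {v9, v10}: v11, v15, v17, v5, v8, v9.
The greatest among these is v9.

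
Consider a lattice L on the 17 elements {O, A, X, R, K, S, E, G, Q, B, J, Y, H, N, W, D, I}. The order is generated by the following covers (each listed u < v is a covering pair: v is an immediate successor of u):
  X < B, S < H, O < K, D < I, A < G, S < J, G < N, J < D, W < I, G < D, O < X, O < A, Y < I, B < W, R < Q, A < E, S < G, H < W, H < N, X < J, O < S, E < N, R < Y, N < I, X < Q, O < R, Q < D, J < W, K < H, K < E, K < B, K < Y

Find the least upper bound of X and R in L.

Common upper bounds of {X, R}: D, I, Q.
The least among these is Q.

Q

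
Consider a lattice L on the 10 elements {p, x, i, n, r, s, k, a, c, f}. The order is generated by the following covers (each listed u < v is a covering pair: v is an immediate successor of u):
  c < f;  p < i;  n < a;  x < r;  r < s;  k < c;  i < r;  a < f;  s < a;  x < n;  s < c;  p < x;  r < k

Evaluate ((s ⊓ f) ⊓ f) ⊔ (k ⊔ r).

s ∧ f = s
s ∧ f = s
k ∨ r = k
s ∨ k = c

c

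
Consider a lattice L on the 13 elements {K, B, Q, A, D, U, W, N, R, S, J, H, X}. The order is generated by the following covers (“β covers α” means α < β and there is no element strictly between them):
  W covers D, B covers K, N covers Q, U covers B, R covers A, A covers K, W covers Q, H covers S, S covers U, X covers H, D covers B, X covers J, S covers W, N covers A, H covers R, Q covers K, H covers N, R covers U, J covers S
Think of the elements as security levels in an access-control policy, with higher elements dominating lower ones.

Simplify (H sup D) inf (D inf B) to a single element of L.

H ∨ D = H
D ∧ B = B
H ∧ B = B

B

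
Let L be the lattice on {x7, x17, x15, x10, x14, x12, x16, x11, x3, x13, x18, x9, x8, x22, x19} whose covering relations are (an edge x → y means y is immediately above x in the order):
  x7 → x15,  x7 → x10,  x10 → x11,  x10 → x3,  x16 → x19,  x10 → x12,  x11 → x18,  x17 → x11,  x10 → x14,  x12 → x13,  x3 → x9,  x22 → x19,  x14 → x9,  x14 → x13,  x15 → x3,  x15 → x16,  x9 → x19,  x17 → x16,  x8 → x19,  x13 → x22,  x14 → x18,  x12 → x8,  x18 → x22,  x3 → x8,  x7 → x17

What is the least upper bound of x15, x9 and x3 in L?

Common upper bounds of {x15, x9, x3}: x19, x9.
The least among these is x9.

x9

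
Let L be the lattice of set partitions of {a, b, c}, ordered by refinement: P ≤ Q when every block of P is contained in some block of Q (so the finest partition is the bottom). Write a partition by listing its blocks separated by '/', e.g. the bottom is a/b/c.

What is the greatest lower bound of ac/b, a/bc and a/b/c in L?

The meet (common refinement) of ac/b, a/bc, a/b/c intersects blocks pairwise, giving a/b/c.

a/b/c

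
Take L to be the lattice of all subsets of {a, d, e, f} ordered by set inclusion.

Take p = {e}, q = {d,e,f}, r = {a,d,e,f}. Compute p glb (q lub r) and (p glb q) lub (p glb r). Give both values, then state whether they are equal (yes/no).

{e}; {e}; yes

q lub r = {a,d,e,f}, so p glb (q lub r) = {e} glb {a,d,e,f} = {e}.
p glb q = {e} and p glb r = {e}, so (p glb q) lub (p glb r) = {e} lub {e} = {e}.
Equal: yes.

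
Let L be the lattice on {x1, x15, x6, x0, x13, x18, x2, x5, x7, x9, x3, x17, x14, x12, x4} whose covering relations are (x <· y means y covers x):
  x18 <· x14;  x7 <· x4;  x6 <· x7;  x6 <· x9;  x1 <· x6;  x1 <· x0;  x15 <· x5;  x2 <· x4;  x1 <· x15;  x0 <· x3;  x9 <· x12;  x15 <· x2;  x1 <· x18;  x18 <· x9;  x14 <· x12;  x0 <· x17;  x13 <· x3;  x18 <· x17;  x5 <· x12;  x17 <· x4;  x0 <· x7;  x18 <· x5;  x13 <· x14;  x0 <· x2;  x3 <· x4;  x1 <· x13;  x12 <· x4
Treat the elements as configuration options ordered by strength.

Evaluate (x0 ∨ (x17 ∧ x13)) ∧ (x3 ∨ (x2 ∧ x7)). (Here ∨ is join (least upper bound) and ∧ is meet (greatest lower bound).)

x17 ∧ x13 = x1
x0 ∨ x1 = x0
x2 ∧ x7 = x0
x3 ∨ x0 = x3
x0 ∧ x3 = x0

x0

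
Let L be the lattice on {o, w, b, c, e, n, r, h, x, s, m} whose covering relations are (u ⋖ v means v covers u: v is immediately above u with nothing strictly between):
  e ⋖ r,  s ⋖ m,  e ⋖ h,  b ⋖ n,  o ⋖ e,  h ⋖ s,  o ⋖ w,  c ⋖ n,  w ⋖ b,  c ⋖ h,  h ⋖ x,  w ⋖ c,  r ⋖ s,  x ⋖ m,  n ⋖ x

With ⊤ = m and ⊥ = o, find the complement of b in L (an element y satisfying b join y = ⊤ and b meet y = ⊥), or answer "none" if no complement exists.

Need y with b ∨ y = m and b ∧ y = o.
Checking each element gives: r.

r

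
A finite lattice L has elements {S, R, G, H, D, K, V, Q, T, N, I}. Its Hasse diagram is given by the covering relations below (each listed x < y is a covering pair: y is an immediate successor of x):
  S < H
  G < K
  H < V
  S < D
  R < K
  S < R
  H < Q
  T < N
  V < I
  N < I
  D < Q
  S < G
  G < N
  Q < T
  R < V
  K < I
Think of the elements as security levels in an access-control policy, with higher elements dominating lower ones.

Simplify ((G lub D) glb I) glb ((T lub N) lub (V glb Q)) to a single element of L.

G ∨ D = N
N ∧ I = N
T ∨ N = N
V ∧ Q = H
N ∨ H = N
N ∧ N = N

N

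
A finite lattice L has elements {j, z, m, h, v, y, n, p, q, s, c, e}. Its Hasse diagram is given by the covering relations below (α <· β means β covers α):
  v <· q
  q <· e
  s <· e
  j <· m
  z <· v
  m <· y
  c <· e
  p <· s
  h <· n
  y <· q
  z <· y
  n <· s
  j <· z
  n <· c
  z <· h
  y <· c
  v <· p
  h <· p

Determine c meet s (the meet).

n

Common lower bounds of {c, s}: h, j, n, z.
The greatest among these is n.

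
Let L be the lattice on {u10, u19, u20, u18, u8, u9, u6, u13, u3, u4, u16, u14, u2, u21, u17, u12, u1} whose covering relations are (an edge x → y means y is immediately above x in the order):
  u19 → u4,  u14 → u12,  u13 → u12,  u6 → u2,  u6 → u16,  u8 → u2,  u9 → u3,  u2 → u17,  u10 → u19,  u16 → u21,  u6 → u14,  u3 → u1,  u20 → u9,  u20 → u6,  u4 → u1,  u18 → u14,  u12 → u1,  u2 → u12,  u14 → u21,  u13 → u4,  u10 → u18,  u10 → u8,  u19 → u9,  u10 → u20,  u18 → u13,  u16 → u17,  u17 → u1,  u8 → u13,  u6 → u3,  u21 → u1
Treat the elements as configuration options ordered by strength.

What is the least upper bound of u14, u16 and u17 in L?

u1

Common upper bounds of {u14, u16, u17}: u1.
The least among these is u1.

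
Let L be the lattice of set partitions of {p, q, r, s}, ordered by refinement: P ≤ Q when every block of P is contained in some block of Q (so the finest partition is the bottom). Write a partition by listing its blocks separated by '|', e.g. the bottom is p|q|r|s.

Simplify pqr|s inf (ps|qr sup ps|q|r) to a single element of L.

ps|qr ∨ ps|q|r = ps|qr
pqr|s ∧ ps|qr = p|qr|s

p|qr|s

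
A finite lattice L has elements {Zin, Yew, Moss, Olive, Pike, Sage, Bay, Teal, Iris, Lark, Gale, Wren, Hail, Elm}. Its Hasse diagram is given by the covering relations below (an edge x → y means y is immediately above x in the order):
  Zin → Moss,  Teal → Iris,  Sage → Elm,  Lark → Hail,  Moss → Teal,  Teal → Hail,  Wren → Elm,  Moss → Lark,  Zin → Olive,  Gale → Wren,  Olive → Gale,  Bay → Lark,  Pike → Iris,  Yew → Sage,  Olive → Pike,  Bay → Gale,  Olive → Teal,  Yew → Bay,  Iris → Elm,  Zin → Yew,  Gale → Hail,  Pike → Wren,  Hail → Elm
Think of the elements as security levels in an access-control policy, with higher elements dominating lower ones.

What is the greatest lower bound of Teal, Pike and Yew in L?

Zin

Common lower bounds of {Teal, Pike, Yew}: Zin.
The greatest among these is Zin.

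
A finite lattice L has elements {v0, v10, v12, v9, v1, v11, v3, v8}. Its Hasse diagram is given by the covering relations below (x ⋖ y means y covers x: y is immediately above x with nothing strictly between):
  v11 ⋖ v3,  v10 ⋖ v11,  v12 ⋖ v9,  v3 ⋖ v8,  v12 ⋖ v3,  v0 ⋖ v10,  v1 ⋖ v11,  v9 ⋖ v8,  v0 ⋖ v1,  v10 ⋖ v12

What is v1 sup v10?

v11

Common upper bounds of {v1, v10}: v11, v3, v8.
The least among these is v11.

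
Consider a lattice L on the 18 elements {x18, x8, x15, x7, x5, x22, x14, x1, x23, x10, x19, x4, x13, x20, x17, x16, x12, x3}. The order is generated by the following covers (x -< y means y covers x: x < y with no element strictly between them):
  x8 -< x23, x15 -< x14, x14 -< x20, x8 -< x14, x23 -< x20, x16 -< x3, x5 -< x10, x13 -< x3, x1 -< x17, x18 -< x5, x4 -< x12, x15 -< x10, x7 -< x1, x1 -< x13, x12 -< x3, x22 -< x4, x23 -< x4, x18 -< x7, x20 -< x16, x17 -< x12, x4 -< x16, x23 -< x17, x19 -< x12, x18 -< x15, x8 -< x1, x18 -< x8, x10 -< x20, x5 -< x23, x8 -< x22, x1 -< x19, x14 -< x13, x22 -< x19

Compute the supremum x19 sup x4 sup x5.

x12

Common upper bounds of {x19, x4, x5}: x12, x3.
The least among these is x12.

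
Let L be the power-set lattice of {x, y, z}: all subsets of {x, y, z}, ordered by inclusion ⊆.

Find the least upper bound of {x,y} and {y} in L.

{x,y}

Under ⊆, join is union: {x,y} ∪ {y} = {x,y}.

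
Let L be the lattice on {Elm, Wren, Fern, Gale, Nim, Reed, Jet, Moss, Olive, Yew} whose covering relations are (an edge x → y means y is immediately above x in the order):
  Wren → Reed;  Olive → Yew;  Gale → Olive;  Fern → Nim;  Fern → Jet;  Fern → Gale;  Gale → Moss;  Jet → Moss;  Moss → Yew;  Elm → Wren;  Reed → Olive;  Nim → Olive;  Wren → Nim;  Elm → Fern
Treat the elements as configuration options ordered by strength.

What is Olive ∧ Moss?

Gale

Common lower bounds of {Olive, Moss}: Elm, Fern, Gale.
The greatest among these is Gale.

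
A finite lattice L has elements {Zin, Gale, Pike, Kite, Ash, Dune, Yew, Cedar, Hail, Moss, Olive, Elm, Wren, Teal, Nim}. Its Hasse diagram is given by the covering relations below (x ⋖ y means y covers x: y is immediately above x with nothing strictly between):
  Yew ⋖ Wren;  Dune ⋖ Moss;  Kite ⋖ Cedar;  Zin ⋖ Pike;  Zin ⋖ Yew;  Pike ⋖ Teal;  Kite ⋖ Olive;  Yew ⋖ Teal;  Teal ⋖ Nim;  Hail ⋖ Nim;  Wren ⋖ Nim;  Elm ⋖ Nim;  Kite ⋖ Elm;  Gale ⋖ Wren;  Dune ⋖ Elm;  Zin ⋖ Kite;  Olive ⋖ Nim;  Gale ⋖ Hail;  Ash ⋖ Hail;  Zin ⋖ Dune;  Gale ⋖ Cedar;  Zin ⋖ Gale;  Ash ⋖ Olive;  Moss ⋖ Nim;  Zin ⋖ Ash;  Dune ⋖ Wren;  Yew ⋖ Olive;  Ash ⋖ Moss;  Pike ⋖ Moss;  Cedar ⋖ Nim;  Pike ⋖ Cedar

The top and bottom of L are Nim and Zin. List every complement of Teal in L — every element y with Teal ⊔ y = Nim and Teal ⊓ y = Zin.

Ash, Dune, Elm, Gale, Hail, Kite

Need y with Teal ∨ y = Nim and Teal ∧ y = Zin.
Checking each element gives: Ash, Dune, Elm, Gale, Hail, Kite.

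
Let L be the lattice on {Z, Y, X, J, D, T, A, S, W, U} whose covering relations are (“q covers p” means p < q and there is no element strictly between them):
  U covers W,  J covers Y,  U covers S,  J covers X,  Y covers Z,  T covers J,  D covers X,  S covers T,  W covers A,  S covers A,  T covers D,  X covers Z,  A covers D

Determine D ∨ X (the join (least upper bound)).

Common upper bounds of {D, X}: A, D, S, T, U, W.
The least among these is D.

D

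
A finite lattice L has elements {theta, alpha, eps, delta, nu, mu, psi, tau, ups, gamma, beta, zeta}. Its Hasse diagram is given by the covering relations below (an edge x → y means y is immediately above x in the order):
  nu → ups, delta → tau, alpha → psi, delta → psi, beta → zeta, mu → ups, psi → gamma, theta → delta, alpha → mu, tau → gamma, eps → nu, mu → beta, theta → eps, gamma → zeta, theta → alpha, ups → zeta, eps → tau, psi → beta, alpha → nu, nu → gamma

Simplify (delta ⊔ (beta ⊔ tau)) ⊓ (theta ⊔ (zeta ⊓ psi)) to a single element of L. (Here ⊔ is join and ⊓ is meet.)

psi

beta ∨ tau = zeta
delta ∨ zeta = zeta
zeta ∧ psi = psi
theta ∨ psi = psi
zeta ∧ psi = psi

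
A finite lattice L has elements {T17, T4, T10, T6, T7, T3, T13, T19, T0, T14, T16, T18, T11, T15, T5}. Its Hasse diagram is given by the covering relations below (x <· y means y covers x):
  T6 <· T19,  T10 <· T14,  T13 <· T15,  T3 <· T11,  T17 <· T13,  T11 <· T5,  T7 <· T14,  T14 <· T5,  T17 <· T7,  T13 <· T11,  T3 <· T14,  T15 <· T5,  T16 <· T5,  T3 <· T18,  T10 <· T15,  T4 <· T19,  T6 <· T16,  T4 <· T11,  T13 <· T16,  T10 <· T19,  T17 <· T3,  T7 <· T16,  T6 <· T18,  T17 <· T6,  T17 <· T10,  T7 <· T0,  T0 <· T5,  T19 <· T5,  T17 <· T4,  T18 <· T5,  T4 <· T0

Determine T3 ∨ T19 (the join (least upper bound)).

T5

Common upper bounds of {T3, T19}: T5.
The least among these is T5.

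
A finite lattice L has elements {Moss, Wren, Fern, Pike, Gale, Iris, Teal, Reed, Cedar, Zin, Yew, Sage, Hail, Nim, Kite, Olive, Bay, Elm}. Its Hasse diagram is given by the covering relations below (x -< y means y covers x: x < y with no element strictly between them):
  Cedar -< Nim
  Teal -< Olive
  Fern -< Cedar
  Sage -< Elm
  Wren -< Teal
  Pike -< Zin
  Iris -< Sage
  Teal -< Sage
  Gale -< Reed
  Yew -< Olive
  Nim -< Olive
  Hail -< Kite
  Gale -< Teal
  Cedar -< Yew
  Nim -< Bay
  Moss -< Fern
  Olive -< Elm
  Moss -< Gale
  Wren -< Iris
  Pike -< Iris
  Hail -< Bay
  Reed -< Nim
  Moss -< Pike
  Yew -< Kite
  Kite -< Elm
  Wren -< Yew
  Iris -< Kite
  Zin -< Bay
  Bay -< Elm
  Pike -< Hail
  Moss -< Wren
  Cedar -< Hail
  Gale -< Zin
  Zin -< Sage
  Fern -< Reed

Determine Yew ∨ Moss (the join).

Yew

Common upper bounds of {Yew, Moss}: Elm, Kite, Olive, Yew.
The least among these is Yew.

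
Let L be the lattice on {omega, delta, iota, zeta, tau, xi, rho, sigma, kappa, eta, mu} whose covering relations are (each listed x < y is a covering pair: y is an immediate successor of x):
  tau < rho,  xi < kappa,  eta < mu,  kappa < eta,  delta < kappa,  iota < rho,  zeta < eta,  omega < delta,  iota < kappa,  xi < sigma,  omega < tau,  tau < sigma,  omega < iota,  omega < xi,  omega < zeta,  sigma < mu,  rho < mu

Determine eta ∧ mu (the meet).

Common lower bounds of {eta, mu}: delta, eta, iota, kappa, omega, xi, zeta.
The greatest among these is eta.

eta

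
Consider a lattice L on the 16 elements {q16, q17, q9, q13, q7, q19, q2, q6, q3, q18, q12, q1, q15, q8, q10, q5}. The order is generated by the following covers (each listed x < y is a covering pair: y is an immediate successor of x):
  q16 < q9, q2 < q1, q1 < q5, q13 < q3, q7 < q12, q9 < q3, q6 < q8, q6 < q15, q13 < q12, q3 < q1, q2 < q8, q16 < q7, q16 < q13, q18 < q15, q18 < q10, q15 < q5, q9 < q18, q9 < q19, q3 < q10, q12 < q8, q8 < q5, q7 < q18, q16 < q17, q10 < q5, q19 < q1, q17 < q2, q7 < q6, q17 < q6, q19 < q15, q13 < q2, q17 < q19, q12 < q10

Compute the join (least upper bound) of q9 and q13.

q3

Common upper bounds of {q9, q13}: q1, q10, q3, q5.
The least among these is q3.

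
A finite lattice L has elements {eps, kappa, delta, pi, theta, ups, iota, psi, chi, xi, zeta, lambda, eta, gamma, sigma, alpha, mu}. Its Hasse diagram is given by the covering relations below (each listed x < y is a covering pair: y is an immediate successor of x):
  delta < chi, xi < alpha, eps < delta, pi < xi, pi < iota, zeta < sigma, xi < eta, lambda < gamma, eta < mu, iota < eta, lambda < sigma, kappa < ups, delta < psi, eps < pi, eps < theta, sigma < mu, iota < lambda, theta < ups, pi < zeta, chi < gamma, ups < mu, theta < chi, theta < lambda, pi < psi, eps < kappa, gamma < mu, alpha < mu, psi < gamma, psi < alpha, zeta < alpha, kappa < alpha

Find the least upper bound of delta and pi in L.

psi

Common upper bounds of {delta, pi}: alpha, gamma, mu, psi.
The least among these is psi.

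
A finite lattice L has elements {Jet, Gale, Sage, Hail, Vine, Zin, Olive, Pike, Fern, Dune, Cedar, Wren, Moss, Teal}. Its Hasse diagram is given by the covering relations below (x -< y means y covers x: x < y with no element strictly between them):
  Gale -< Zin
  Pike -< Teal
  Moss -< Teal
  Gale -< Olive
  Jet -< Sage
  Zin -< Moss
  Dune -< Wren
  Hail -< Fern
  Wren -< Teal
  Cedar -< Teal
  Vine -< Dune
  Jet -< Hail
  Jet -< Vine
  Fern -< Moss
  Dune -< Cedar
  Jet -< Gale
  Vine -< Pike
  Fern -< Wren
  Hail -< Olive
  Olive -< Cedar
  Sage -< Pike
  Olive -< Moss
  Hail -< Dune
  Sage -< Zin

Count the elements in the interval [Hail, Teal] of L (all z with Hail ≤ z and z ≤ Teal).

The interval [Hail, Teal] = {Cedar, Dune, Fern, Hail, Moss, Olive, Teal, Wren}, which has 8 elements.

8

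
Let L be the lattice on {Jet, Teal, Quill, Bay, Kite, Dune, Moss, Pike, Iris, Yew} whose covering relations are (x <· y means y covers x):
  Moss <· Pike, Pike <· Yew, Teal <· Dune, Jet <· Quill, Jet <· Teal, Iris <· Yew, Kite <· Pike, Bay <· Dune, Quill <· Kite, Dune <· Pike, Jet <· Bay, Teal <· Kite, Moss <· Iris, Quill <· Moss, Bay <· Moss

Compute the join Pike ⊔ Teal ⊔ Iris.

Yew

Common upper bounds of {Pike, Teal, Iris}: Yew.
The least among these is Yew.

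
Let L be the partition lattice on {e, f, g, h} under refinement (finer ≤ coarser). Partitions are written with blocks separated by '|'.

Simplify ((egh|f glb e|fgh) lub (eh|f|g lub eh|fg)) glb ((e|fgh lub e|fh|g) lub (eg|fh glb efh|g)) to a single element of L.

e|fgh

egh|f ∧ e|fgh = e|f|gh
eh|f|g ∨ eh|fg = eh|fg
e|f|gh ∨ eh|fg = efgh
e|fgh ∨ e|fh|g = e|fgh
eg|fh ∧ efh|g = e|fh|g
e|fgh ∨ e|fh|g = e|fgh
efgh ∧ e|fgh = e|fgh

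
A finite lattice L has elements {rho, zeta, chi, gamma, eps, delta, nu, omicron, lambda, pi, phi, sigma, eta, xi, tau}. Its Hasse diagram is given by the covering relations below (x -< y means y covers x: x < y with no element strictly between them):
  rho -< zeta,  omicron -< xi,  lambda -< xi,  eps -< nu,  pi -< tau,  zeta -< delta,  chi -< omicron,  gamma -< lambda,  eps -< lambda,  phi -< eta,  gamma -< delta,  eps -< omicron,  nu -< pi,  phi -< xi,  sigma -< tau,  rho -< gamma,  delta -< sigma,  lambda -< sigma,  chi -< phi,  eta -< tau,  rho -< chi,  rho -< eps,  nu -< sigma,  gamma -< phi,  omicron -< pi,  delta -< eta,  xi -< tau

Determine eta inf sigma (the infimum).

Common lower bounds of {eta, sigma}: delta, gamma, rho, zeta.
The greatest among these is delta.

delta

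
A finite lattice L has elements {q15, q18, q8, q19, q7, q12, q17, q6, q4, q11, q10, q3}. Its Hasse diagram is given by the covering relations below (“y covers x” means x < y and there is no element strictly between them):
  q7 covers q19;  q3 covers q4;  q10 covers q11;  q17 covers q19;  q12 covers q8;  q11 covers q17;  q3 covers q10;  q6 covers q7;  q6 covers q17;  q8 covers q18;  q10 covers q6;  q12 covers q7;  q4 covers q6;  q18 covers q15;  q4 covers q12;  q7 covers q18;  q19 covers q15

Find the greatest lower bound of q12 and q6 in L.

q7

Common lower bounds of {q12, q6}: q15, q18, q19, q7.
The greatest among these is q7.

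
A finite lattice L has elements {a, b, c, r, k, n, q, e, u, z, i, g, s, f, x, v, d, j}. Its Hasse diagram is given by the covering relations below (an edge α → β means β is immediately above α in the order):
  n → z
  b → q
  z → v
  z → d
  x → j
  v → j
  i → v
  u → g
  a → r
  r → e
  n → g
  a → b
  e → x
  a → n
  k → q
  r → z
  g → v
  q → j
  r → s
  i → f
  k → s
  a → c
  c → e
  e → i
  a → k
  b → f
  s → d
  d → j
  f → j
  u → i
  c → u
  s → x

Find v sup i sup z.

Common upper bounds of {v, i, z}: j, v.
The least among these is v.

v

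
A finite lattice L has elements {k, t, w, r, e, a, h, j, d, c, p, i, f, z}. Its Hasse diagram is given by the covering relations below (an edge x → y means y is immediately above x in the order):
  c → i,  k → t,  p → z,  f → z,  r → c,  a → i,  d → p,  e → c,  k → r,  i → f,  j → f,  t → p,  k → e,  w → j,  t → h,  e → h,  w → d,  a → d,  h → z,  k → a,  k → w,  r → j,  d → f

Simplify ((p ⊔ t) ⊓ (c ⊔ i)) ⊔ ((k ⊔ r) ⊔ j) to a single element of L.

p ∨ t = p
c ∨ i = i
p ∧ i = a
k ∨ r = r
r ∨ j = j
a ∨ j = f

f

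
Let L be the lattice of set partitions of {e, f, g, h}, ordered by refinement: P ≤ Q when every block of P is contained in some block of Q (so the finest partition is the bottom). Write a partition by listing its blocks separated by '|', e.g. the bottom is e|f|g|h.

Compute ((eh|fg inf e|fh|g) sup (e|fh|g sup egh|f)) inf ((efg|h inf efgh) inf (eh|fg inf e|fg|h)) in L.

e|fg|h

eh|fg ∧ e|fh|g = e|f|g|h
e|fh|g ∨ egh|f = efgh
e|f|g|h ∨ efgh = efgh
efg|h ∧ efgh = efg|h
eh|fg ∧ e|fg|h = e|fg|h
efg|h ∧ e|fg|h = e|fg|h
efgh ∧ e|fg|h = e|fg|h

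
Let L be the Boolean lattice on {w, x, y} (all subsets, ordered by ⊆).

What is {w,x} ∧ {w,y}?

{w}

Under ⊆, meet is intersection: {w,x} ∩ {w,y} = {w}.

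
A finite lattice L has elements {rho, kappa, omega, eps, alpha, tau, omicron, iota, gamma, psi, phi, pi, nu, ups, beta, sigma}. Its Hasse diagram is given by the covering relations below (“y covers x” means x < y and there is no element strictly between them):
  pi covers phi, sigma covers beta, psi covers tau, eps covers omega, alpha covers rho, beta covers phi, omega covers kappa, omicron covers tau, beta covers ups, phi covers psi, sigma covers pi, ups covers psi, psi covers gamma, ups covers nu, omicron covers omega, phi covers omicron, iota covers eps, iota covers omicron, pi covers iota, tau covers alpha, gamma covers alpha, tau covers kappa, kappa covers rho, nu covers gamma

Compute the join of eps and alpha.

iota

Common upper bounds of {eps, alpha}: iota, pi, sigma.
The least among these is iota.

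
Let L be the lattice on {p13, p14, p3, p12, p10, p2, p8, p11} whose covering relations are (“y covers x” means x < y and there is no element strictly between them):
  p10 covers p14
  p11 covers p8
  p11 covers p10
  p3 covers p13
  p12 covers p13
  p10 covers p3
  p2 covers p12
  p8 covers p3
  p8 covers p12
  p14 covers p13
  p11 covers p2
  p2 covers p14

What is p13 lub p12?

Common upper bounds of {p13, p12}: p11, p12, p2, p8.
The least among these is p12.

p12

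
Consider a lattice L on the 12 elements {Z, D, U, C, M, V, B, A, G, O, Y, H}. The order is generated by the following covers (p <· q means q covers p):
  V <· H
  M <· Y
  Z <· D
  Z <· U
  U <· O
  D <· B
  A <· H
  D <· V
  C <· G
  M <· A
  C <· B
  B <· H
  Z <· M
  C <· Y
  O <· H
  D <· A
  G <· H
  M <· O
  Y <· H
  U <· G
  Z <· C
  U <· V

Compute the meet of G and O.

Common lower bounds of {G, O}: U, Z.
The greatest among these is U.

U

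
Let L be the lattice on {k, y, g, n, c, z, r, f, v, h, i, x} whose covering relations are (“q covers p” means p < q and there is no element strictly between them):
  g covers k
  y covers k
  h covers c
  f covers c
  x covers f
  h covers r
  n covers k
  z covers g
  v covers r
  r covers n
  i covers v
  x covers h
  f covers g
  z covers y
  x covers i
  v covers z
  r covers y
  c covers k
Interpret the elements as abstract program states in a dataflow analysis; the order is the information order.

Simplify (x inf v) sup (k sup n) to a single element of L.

x ∧ v = v
k ∨ n = n
v ∨ n = v

v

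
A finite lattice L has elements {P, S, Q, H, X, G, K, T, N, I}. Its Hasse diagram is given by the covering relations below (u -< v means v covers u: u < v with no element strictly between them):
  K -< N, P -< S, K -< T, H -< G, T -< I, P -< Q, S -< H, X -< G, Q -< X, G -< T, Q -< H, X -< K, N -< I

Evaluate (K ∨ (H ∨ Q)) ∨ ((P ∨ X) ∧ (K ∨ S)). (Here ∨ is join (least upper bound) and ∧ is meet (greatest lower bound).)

T

H ∨ Q = H
K ∨ H = T
P ∨ X = X
K ∨ S = T
X ∧ T = X
T ∨ X = T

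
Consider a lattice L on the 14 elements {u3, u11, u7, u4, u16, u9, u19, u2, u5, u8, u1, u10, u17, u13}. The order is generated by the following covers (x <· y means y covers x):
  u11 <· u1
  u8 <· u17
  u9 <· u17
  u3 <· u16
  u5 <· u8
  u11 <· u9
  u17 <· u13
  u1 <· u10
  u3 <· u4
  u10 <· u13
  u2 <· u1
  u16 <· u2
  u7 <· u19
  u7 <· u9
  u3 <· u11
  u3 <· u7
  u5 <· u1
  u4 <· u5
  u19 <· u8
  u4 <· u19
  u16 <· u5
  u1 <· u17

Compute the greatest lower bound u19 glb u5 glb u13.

u4

Common lower bounds of {u19, u5, u13}: u3, u4.
The greatest among these is u4.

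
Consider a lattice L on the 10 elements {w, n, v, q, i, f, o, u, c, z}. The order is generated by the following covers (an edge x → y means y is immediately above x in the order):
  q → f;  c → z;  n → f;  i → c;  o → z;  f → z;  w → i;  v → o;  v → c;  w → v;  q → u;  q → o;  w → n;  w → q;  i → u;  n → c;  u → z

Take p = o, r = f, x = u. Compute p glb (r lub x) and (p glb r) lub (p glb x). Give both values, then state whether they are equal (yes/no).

o; q; no

r lub x = z, so p glb (r lub x) = o glb z = o.
p glb r = q and p glb x = q, so (p glb r) lub (p glb x) = q lub q = q.
Equal: no.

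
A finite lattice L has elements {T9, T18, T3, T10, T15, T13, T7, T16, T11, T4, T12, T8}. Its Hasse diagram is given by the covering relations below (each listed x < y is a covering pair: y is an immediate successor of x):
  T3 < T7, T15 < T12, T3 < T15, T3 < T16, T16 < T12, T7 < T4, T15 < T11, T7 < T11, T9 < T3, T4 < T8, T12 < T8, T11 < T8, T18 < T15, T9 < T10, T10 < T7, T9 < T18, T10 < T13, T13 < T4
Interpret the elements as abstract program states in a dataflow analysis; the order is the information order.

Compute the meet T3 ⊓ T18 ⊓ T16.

Common lower bounds of {T3, T18, T16}: T9.
The greatest among these is T9.

T9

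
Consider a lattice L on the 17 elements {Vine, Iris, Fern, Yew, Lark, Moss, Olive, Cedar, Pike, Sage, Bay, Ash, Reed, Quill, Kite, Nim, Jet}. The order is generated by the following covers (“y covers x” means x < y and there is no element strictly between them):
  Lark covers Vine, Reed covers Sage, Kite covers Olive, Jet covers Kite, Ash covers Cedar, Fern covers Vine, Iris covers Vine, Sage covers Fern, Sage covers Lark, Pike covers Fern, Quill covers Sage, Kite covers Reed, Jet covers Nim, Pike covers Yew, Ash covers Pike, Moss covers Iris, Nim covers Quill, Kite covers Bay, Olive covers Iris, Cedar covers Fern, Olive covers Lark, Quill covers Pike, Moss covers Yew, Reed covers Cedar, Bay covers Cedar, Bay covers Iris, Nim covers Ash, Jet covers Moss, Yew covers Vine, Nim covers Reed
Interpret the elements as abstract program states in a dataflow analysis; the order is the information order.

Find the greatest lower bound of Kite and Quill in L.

Common lower bounds of {Kite, Quill}: Fern, Lark, Sage, Vine.
The greatest among these is Sage.

Sage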